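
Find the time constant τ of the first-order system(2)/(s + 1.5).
First-order system: τ = -1/pole. Pole = -1.5. τ = -1/(-1.5) = 0.6667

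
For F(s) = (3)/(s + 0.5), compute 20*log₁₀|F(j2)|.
Substitute s = j*2: F(j2) = 0.352941 - 1.41176j.
|F(j2)| = sqrt(Re² + Im²) = 1.455.
20*log₁₀(1.455) = 3.26 dB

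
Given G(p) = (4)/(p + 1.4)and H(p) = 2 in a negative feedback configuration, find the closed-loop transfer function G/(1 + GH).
Closed-loop T = G/(1+GH).
Numerator: G_num * H_den = 4.
Denominator: G_den * H_den + G_num * H_num = (p + 1.4) + (8) = p + 9.4.
T(p) = (4)/(p + 9.4)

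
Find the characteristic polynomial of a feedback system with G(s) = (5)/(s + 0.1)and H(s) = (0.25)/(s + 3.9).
Characteristic poly = G_den * H_den + G_num * H_num = (s^2 + 4*s + 0.39) + (1.25) = s^2 + 4*s + 1.64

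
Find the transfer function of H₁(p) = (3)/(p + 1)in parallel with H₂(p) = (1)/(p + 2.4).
Parallel: H = H₁ + H₂ = (n₁·d₂ + n₂·d₁)/(d₁·d₂).
n₁·d₂ = 3*p + 7.2. n₂·d₁ = p + 1. Sum = 4*p + 8.2. d₁·d₂ = p^2 + 3.4*p + 2.4.
H(p) = (4*p + 8.2)/(p^2 + 3.4*p + 2.4)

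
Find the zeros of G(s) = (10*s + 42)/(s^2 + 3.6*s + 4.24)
Set numerator = 0: 10*s + 42 = 0 → Zeros: -4.2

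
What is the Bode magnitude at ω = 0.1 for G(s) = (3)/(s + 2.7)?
Substitute s = j*0.1: G(j0.1) = 1.10959 - 0.0410959j.
|G(j0.1)| = sqrt(Re² + Im²) = 1.11.
20*log₁₀(1.11) = 0.91 dB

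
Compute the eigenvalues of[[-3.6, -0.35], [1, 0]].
Eigenvalues solve det(λI - A) = 0.
Characteristic polynomial: λ^2 + 3.6*λ + 0.35 = 0.
Factor: (λ + 3.5)(λ + 0.1) = 0.
Roots: -0.1, -3.5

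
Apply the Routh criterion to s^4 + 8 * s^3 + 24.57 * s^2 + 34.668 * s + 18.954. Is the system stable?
Routh array:
s^4: [1, 24.57, 18.954]; s^3: [8, 34.668]; s^2: [20.2365, 18.954]; s^1: [27.175]; s^0: [18.954]
First column: [1, 8, 20.2365, 27.175, 18.954]. Sign changes = 0.
Yes, stable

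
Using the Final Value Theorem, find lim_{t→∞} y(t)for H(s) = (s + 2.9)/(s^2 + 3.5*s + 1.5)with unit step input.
FVT: lim_{t→∞} y(t) = lim_{s→0} s*Y(s) where Y(s) = H(s)/s.
= lim_{s→0} H(s) = H(0) = num(0)/den(0) = 2.9/1.5 = 1.933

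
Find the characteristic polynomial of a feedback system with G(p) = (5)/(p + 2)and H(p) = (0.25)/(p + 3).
Characteristic poly = G_den * H_den + G_num * H_num = (p^2 + 5*p + 6) + (1.25) = p^2 + 5*p + 7.25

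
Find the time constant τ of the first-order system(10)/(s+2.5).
First-order system: τ = -1/pole. Pole = -2.5. τ = -1/(-2.5) = 0.4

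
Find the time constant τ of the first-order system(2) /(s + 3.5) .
First-order system: τ = -1/pole. Pole = -3.5. τ = -1/(-3.5) = 0.2857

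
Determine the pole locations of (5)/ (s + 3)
Set denominator = 0: s + 3 = 0 → Poles: -3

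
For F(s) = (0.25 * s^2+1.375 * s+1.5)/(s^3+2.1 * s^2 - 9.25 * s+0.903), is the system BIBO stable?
Denominator: s^3 + 2.1*s^2 - 9.25*s + 0.903 = (s - 0.1)(s + 4.3)(s - 2.1). Poles: -4.3, 0.1, 2.1. All Re(p)<0: No (unstable)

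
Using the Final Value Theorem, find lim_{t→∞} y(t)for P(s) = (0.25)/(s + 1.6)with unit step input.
FVT: lim_{t→∞} y(t) = lim_{s→0} s*Y(s) where Y(s) = P(s)/s.
= lim_{s→0} P(s) = P(0) = num(0)/den(0) = 0.25/1.6 = 0.1562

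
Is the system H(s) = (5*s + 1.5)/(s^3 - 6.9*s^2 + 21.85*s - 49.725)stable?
Denominator: s^3 - 6.9*s^2 + 21.85*s - 49.725 = (s - 4.5)(s^2 - 2.4*s + 11.05). Poles: 1.2 + 3.1j, 1.2 - 3.1j, 4.5. All Re(p)<0: No (unstable)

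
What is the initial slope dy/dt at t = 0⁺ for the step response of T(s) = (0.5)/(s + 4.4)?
IVT: y'(0⁺) = lim_{s→∞} s²·Y(s) = lim_{s→∞} s·T(s).
deg(num) = 0, deg(den) = 1, relative degree = 1, so s·T(s) → (leading num)/(leading den) = 0.5/1 = 0.5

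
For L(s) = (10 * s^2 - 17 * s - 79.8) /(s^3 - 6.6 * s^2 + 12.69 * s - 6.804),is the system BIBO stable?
Denominator: s^3 - 6.6*s^2 + 12.69*s - 6.804 = (s - 3.6)(s - 2.1)(s - 0.9). Poles: 0.9, 2.1, 3.6. All Re(p)<0: No (unstable)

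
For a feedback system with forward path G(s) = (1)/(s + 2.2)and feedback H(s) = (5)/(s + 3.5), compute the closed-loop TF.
Closed-loop T = G/(1+GH).
Numerator: G_num * H_den = s + 3.5.
Denominator: G_den * H_den + G_num * H_num = (s^2 + 5.7*s + 7.7) + (5) = s^2 + 5.7*s + 12.7.
T(s) = (s + 3.5)/(s^2 + 5.7*s + 12.7)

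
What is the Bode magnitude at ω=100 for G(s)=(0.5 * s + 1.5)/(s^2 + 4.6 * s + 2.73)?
Substitute s = j*100: G(j100) = 7.99155e-05 - 0.00499769j.
|G(j100)| = sqrt(Re² + Im²) = 0.004998.
20*log₁₀(0.004998) = -46.02 dB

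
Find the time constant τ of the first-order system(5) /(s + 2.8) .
First-order system: τ = -1/pole. Pole = -2.8. τ = -1/(-2.8) = 0.3571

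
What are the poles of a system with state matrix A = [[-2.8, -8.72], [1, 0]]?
Eigenvalues solve det(λI - A) = 0.
Characteristic polynomial: λ^2 + 2.8*λ + 8.72 = 0.
Roots: -1.4 + 2.6j, -1.4 - 2.6j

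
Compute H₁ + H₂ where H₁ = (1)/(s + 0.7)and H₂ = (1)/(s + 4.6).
Parallel: H = H₁ + H₂ = (n₁·d₂ + n₂·d₁)/(d₁·d₂).
n₁·d₂ = s + 4.6. n₂·d₁ = s + 0.7. Sum = 2*s + 5.3. d₁·d₂ = s^2 + 5.3*s + 3.22.
H(s) = (2*s + 5.3)/(s^2 + 5.3*s + 3.22)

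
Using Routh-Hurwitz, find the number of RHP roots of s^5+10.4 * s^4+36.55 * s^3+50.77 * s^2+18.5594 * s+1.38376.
Routh array:
s^5: [1, 36.55, 18.5594]; s^4: [10.4, 50.77, 1.38376]; s^3: [31.6683, 18.4263]; s^2: [44.7187, 1.38376]; s^1: [17.4464]; s^0: [1.38376]
First column: [1, 10.4, 31.6683, 44.7187, 17.4464, 1.38376]. Sign changes = RHP roots = 0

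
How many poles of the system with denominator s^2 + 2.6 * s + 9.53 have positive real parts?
Poles: -1.3 + 2.8j, -1.3 - 2.8j. RHP poles (Re>0): 0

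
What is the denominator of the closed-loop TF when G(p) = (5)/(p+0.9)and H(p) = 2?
Characteristic poly = G_den * H_den + G_num * H_num = (p + 0.9) + (10) = p + 10.9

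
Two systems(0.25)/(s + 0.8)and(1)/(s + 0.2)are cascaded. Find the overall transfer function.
Series: H = H₁ · H₂ = (n₁·n₂)/(d₁·d₂).
Num: n₁·n₂ = 0.25. Den: d₁·d₂ = s^2 + s + 0.16.
H(s) = (0.25)/(s^2 + s + 0.16)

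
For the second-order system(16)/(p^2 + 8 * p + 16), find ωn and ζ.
Standard form: ωn²/(p²+2ζωn·p+ωn²).
const=16=ωn² → ωn=4, p coeff=8=2ζωn → ζ=1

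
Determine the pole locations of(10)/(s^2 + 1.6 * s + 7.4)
Set denominator = 0: s^2 + 1.6*s + 7.4 = 0 → Poles: -0.8 + 2.6j, -0.8 - 2.6j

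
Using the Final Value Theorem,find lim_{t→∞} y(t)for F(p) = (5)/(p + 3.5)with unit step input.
FVT: lim_{t→∞} y(t) = lim_{p→0} p*Y(p) where Y(p) = F(p)/p.
= lim_{p→0} F(p) = F(0) = num(0)/den(0) = 5/3.5 = 1.429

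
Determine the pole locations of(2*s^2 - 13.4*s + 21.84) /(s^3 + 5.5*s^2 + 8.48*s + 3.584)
Set denominator = 0: s^3 + 5.5*s^2 + 8.48*s + 3.584 = (s + 1.6)(s + 3.2)(s + 0.7) = 0 → Poles: -0.7, -1.6, -3.2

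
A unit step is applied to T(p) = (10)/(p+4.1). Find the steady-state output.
FVT: lim_{t→∞} y(t) = lim_{p→0} p*Y(p) where Y(p) = T(p)/p.
= lim_{p→0} T(p) = T(0) = num(0)/den(0) = 10/4.1 = 2.439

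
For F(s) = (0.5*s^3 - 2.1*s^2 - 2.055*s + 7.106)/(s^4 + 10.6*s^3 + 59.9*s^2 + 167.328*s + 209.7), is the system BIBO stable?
Denominator: s^4 + 10.6*s^3 + 59.9*s^2 + 167.328*s + 209.7 = (s^2 + 5.2*s + 9.32)(s^2 + 5.4*s + 22.5). Poles: -2.6 + 1.6j, -2.6 - 1.6j, -2.7 + 3.9j, -2.7 - 3.9j. All Re(p)<0: Yes (stable)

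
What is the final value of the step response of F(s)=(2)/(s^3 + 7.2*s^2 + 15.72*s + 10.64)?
FVT: lim_{t→∞} y(t) = lim_{s→0} s*Y(s) where Y(s) = F(s)/s.
= lim_{s→0} F(s) = F(0) = num(0)/den(0) = 2/10.64 = 0.188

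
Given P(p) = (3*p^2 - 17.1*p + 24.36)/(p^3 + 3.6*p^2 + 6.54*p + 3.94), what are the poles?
Set denominator = 0: p^3 + 3.6*p^2 + 6.54*p + 3.94 = (p + 1)(p^2 + 2.6*p + 3.94) = 0 → Poles: -1, -1.3 + 1.5j, -1.3 - 1.5j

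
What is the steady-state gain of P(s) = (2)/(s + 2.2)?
DC gain = P(0) = num(0)/den(0) = 2/2.2 = 0.9091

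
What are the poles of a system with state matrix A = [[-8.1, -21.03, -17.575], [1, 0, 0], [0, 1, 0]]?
Eigenvalues solve det(λI - A) = 0.
Characteristic polynomial: λ^3 + 8.1*λ^2 + 21.03*λ + 17.575 = 0.
Factor: (λ + 3.7)(λ + 2.5)(λ + 1.9) = 0.
Roots: -1.9, -2.5, -3.7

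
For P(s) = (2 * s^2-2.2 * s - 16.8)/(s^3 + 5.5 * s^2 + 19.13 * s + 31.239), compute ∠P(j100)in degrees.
Substitute s = j*100: P(j100) = 0.00132094 - 0.0199824j.
∠P(j100) = atan2(Im, Re) = atan2(-0.0199824, 0.00132094) = -86.22°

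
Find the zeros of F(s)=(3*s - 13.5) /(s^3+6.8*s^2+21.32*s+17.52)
Set numerator = 0: 3*s - 13.5 = 0 → Zeros: 4.5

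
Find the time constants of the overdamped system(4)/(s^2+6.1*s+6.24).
Overdamped: real poles at -4.8, -1.3. τ = -1/pole → τ₁ = 0.2083, τ₂ = 0.7692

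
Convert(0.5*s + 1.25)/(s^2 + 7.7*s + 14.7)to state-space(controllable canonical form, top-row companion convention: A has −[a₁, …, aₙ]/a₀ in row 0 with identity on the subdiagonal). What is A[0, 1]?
Reachable canonical form for den = s^2 + 7.7*s + 14.7: top row of A = -[a₁,a₂,...,aₙ]/a₀, ones on the subdiagonal, zeros elsewhere.
A = [[-7.7, -14.7], [1, 0]].
A[0,1] = -14.7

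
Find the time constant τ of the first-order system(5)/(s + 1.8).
First-order system: τ = -1/pole. Pole = -1.8. τ = -1/(-1.8) = 0.5556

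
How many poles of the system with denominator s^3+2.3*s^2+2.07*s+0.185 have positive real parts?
s^3 + 2.3*s^2 + 2.07*s + 0.185 = (s + 0.1)(s^2 + 2.2*s + 1.85). Poles: -0.1, -1.1 + 0.8j, -1.1 - 0.8j. RHP poles (Re>0): 0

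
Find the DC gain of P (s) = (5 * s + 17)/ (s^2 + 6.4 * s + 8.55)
DC gain = P(0) = num(0)/den(0) = 17/8.55 = 1.988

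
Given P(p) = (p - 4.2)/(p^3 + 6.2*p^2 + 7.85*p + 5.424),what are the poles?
Set denominator = 0: p^3 + 6.2*p^2 + 7.85*p + 5.424 = (p + 4.8)(p^2 + 1.4*p + 1.13) = 0 → Poles: -0.7 + 0.8j, -0.7 - 0.8j, -4.8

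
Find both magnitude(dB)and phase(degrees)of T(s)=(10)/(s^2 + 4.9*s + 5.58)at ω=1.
Substitute s = j*1: T(j1) = 1.01809 - 1.08922j.
|T| = 20*log₁₀(sqrt(Re²+Im²)) = 3.47 dB.
∠T = atan2(Im, Re) = -46.93°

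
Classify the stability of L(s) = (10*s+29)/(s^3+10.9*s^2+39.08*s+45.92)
Denominator: s^3 + 10.9*s^2 + 39.08*s + 45.92 = (s + 4.1)(s + 2.8)(s + 4). Poles: -2.8, -4, -4.1. Stable (all poles in LHP)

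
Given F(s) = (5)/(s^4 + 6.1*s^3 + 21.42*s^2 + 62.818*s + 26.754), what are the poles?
Set denominator = 0: s^4 + 6.1*s^3 + 21.42*s^2 + 62.818*s + 26.754 = (s + 0.5)(s + 4.2)(s^2 + 1.4*s + 12.74) = 0 → Poles: -0.5, -0.7 + 3.5j, -0.7 - 3.5j, -4.2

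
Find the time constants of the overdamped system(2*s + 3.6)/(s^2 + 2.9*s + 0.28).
Overdamped: real poles at -0.1, -2.8. τ = -1/pole → τ₁ = 10, τ₂ = 0.3571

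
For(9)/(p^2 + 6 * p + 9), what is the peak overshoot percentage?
Standard form: ωn²/(p²+2ζωn·p+ωn²) → ωn = 3, ζ = 1.
ζ ≥ 1, so the response is non-oscillatory: peak overshoot = 0%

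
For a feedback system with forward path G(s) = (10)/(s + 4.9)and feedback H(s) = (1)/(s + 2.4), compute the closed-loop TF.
Closed-loop T = G/(1+GH).
Numerator: G_num * H_den = 10*s + 24.
Denominator: G_den * H_den + G_num * H_num = (s^2 + 7.3*s + 11.76) + (10) = s^2 + 7.3*s + 21.76.
T(s) = (10*s + 24)/(s^2 + 7.3*s + 21.76)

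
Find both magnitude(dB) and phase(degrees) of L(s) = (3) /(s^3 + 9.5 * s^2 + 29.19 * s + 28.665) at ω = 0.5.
Substitute s = j*0.5: L(j0.5) = 0.0875803 - 0.0482041j.
|L| = 20*log₁₀(sqrt(Re²+Im²)) = -20.00 dB.
∠L = atan2(Im, Re) = -28.83°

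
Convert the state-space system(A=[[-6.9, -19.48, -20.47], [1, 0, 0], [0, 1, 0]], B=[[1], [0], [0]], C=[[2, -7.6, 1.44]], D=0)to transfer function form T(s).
T(s) = C(sI - A)⁻¹B + D.
Characteristic polynomial det(sI - A) = s^3 + 6.9*s^2 + 19.48*s + 20.47.
Numerator from C·adj(sI-A)·B + D·det(sI-A) = 2*s^2 - 7.6*s + 1.44.
T(s) = (2*s^2 - 7.6*s + 1.44)/(s^3 + 6.9*s^2 + 19.48*s + 20.47)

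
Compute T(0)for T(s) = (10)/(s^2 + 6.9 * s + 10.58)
DC gain = T(0) = num(0)/den(0) = 10/10.58 = 0.9452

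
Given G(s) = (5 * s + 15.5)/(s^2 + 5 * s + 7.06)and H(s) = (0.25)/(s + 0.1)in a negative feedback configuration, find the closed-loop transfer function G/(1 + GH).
Closed-loop T = G/(1+GH).
Numerator: G_num * H_den = 5*s^2 + 16*s + 1.55.
Denominator: G_den * H_den + G_num * H_num = (s^3 + 5.1*s^2 + 7.56*s + 0.706) + (1.25*s + 3.875) = s^3 + 5.1*s^2 + 8.81*s + 4.581.
T(s) = (5*s^2 + 16*s + 1.55)/(s^3 + 5.1*s^2 + 8.81*s + 4.581)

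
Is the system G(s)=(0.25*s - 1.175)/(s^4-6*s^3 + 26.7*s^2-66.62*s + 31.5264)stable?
Denominator: s^4 - 6*s^3 + 26.7*s^2 - 66.62*s + 31.5264 = (s - 0.6)(s - 3.2)(s^2 - 2.2*s + 16.42). Poles: 0.6, 1.1 + 3.9j, 1.1 - 3.9j, 3.2. All Re(p)<0: No (unstable)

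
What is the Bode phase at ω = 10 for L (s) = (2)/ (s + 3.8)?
Substitute s = j*10: L(j10) = 0.0664103 - 0.174764j.
∠L(j10) = atan2(Im, Re) = atan2(-0.174764, 0.0664103) = -69.19°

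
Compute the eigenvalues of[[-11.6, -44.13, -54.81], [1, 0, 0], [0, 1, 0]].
Eigenvalues solve det(λI - A) = 0.
Characteristic polynomial: λ^3 + 11.6*λ^2 + 44.13*λ + 54.81 = 0.
Factor: (λ + 2.9)(λ + 4.2)(λ + 4.5) = 0.
Roots: -2.9, -4.2, -4.5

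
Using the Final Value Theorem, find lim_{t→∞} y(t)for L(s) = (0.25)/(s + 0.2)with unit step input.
FVT: lim_{t→∞} y(t) = lim_{s→0} s*Y(s) where Y(s) = L(s)/s.
= lim_{s→0} L(s) = L(0) = num(0)/den(0) = 0.25/0.2 = 1.25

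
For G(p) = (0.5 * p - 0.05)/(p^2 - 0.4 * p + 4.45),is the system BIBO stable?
Denominator: p^2 - 0.4*p + 4.45. Poles: 0.2 + 2.1j, 0.2 - 2.1j. All Re(p)<0: No (unstable)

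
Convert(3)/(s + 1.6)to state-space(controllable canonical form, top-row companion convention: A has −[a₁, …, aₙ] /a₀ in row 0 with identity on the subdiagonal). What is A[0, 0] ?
Reachable canonical form for den = s + 1.6: top row of A = -[a₁,a₂,...,aₙ]/a₀, ones on the subdiagonal, zeros elsewhere.
A = [[-1.6]].
A[0,0] = -1.6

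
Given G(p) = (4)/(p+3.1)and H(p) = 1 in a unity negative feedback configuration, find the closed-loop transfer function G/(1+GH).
Closed-loop T = G/(1+GH).
Numerator: G_num * H_den = 4.
Denominator: G_den * H_den + G_num * H_num = (p + 3.1) + (4) = p + 7.1.
T(p) = (4)/(p + 7.1)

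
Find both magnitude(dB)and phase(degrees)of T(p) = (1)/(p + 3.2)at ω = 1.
Substitute p = j*1: T(j1) = 0.284698 - 0.088968j.
|T| = 20*log₁₀(sqrt(Re²+Im²)) = -10.51 dB.
∠T = atan2(Im, Re) = -17.35°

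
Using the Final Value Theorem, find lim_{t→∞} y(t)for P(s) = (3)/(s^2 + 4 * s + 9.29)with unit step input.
FVT: lim_{t→∞} y(t) = lim_{s→0} s*Y(s) where Y(s) = P(s)/s.
= lim_{s→0} P(s) = P(0) = num(0)/den(0) = 3/9.29 = 0.3229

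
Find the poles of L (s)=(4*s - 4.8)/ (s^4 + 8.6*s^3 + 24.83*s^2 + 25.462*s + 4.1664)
Set denominator = 0: s^4 + 8.6*s^3 + 24.83*s^2 + 25.462*s + 4.1664 = (s + 0.2)(s + 3.2)(s + 2.1)(s + 3.1) = 0 → Poles: -0.2, -2.1, -3.1, -3.2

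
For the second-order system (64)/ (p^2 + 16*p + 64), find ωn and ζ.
Standard form: ωn²/(p²+2ζωn·p+ωn²).
const=64=ωn² → ωn=8, p coeff=16=2ζωn → ζ=1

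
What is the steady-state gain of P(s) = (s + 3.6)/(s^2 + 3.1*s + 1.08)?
DC gain = P(0) = num(0)/den(0) = 3.6/1.08 = 3.333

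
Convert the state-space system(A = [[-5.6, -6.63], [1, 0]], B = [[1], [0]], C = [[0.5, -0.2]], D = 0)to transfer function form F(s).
F(s) = C(sI - A)⁻¹B + D.
Characteristic polynomial det(sI - A) = s^2 + 5.6*s + 6.63.
Numerator from C·adj(sI-A)·B + D·det(sI-A) = 0.5*s - 0.2.
F(s) = (0.5*s - 0.2)/(s^2 + 5.6*s + 6.63)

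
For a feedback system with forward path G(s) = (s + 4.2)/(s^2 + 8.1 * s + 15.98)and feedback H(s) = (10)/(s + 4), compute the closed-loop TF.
Closed-loop T = G/(1+GH).
Numerator: G_num * H_den = s^2 + 8.2*s + 16.8.
Denominator: G_den * H_den + G_num * H_num = (s^3 + 12.1*s^2 + 48.38*s + 63.92) + (10*s + 42) = s^3 + 12.1*s^2 + 58.38*s + 105.92.
T(s) = (s^2 + 8.2*s + 16.8)/(s^3 + 12.1*s^2 + 58.38*s + 105.92)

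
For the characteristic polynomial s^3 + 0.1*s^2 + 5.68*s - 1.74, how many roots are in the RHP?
s^3 + 0.1*s^2 + 5.68*s - 1.74 = (s - 0.3)(s^2 + 0.4*s + 5.8). Poles: -0.2 + 2.4j, -0.2 - 2.4j, 0.3. RHP poles (Re>0): 1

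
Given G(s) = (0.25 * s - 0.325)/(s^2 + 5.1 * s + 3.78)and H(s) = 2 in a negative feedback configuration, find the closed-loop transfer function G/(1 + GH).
Closed-loop T = G/(1+GH).
Numerator: G_num * H_den = 0.25*s - 0.325.
Denominator: G_den * H_den + G_num * H_num = (s^2 + 5.1*s + 3.78) + (0.5*s - 0.65) = s^2 + 5.6*s + 3.13.
T(s) = (0.25*s - 0.325)/(s^2 + 5.6*s + 3.13)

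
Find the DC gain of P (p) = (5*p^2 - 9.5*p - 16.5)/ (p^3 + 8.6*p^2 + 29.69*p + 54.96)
DC gain = P(0) = num(0)/den(0) = -16.5/54.96 = -0.3002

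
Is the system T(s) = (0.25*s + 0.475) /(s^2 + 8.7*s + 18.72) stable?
Denominator: s^2 + 8.7*s + 18.72 = (s + 4.8)(s + 3.9). Poles: -3.9, -4.8. All Re(p)<0: Yes (stable)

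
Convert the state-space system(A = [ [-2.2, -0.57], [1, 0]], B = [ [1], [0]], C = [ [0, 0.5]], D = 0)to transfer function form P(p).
P(p) = C(pI - A)⁻¹B + D.
Characteristic polynomial det(pI - A) = p^2 + 2.2*p + 0.57.
Numerator from C·adj(pI-A)·B + D·det(pI-A) = 0.5.
P(p) = (0.5)/(p^2 + 2.2*p + 0.57)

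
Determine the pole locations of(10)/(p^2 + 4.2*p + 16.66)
Set denominator = 0: p^2 + 4.2*p + 16.66 = 0 → Poles: -2.1 + 3.5j, -2.1 - 3.5j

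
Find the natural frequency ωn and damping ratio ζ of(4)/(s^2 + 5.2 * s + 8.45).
Underdamped: complex pole -2.6 + 1.3j. ωn = |pole| = 2.907, ζ = -Re(pole)/ωn = 0.8944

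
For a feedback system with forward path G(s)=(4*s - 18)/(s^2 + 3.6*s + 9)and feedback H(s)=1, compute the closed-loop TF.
Closed-loop T = G/(1+GH).
Numerator: G_num * H_den = 4*s - 18.
Denominator: G_den * H_den + G_num * H_num = (s^2 + 3.6*s + 9) + (4*s - 18) = s^2 + 7.6*s - 9.
T(s) = (4*s - 18)/(s^2 + 7.6*s - 9)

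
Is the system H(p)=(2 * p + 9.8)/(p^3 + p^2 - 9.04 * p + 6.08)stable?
Denominator: p^3 + p^2 - 9.04*p + 6.08 = (p - 0.8)(p + 3.8)(p - 2). Poles: -3.8, 0.8, 2. All Re(p)<0: No (unstable)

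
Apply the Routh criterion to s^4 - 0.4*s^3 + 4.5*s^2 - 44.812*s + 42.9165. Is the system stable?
Routh array:
s^4: [1, 4.5, 42.9165]; s^3: [-0.4, -44.812]; s^2: [-107.53, 42.9165]; s^1: [-44.9716]; s^0: [42.9165]
First column: [1, -0.4, -107.53, -44.9716, 42.9165]. Sign changes = 2.
No, unstable (2 RHP root(s))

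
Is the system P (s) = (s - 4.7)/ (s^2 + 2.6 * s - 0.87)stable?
Denominator: s^2 + 2.6*s - 0.87 = (s - 0.3)(s + 2.9). Poles: -2.9, 0.3. All Re(p)<0: No (unstable)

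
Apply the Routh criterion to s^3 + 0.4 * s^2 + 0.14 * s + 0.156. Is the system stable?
Routh array:
s^3: [1, 0.14]; s^2: [0.4, 0.156]; s^1: [-0.25]; s^0: [0.156]
First column: [1, 0.4, -0.25, 0.156]. Sign changes = 2.
No, unstable (2 RHP root(s))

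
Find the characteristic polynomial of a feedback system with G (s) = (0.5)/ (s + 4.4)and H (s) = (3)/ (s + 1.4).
Characteristic poly = G_den * H_den + G_num * H_num = (s^2 + 5.8*s + 6.16) + (1.5) = s^2 + 5.8*s + 7.66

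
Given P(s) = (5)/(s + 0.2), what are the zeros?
Numerator is a nonzero constant (5) → Zeros: none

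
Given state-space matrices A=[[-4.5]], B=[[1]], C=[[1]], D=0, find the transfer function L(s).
L(s) = C(sI - A)⁻¹B + D.
Characteristic polynomial det(sI - A) = s + 4.5.
Numerator from C·adj(sI-A)·B + D·det(sI-A) = 1.
L(s) = (1)/(s + 4.5)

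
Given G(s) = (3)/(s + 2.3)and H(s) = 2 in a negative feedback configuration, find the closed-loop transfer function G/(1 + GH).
Closed-loop T = G/(1+GH).
Numerator: G_num * H_den = 3.
Denominator: G_den * H_den + G_num * H_num = (s + 2.3) + (6) = s + 8.3.
T(s) = (3)/(s + 8.3)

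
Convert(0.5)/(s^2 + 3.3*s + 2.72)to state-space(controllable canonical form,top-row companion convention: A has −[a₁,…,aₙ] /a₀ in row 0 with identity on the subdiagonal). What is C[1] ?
Reachable canonical form: C = numerator coefficients (right-aligned, zero-padded to length n).
num = 0.5, C = [[0, 0.5]].
C[1] = 0.5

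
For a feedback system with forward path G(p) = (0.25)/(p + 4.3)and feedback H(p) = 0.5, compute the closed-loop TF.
Closed-loop T = G/(1+GH).
Numerator: G_num * H_den = 0.25.
Denominator: G_den * H_den + G_num * H_num = (p + 4.3) + (0.125) = p + 4.425.
T(p) = (0.25)/(p + 4.425)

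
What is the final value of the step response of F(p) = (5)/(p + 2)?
FVT: lim_{t→∞} y(t) = lim_{p→0} p*Y(p) where Y(p) = F(p)/p.
= lim_{p→0} F(p) = F(0) = num(0)/den(0) = 5/2 = 2.5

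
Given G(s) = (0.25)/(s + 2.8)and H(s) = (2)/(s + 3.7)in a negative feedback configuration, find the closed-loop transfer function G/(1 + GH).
Closed-loop T = G/(1+GH).
Numerator: G_num * H_den = 0.25*s + 0.925.
Denominator: G_den * H_den + G_num * H_num = (s^2 + 6.5*s + 10.36) + (0.5) = s^2 + 6.5*s + 10.86.
T(s) = (0.25*s + 0.925)/(s^2 + 6.5*s + 10.86)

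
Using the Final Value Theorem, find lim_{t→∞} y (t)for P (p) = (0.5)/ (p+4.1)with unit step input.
FVT: lim_{t→∞} y(t) = lim_{p→0} p*Y(p) where Y(p) = P(p)/p.
= lim_{p→0} P(p) = P(0) = num(0)/den(0) = 0.5/4.1 = 0.122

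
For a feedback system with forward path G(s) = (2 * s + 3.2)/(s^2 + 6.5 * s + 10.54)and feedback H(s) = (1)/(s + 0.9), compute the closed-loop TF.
Closed-loop T = G/(1+GH).
Numerator: G_num * H_den = 2*s^2 + 5*s + 2.88.
Denominator: G_den * H_den + G_num * H_num = (s^3 + 7.4*s^2 + 16.39*s + 9.486) + (2*s + 3.2) = s^3 + 7.4*s^2 + 18.39*s + 12.686.
T(s) = (2*s^2 + 5*s + 2.88)/(s^3 + 7.4*s^2 + 18.39*s + 12.686)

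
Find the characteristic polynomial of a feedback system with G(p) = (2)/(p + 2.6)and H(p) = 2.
Characteristic poly = G_den * H_den + G_num * H_num = (p + 2.6) + (4) = p + 6.6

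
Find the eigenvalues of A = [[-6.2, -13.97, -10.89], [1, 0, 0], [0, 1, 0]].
Eigenvalues solve det(λI - A) = 0.
Characteristic polynomial: λ^3 + 6.2*λ^2 + 13.97*λ + 10.89 = 0.
Factor: (λ + 1.8)(λ^2 + 4.4*λ + 6.05) = 0.
Roots: -1.8, -2.2 + 1.1j, -2.2 - 1.1j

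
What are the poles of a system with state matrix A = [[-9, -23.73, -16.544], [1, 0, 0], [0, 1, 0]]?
Eigenvalues solve det(λI - A) = 0.
Characteristic polynomial: λ^3 + 9*λ^2 + 23.73*λ + 16.544 = 0.
Factor: (λ + 3.2)(λ + 1.1)(λ + 4.7) = 0.
Roots: -1.1, -3.2, -4.7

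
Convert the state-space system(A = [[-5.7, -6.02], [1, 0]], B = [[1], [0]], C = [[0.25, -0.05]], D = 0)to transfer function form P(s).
P(s) = C(sI - A)⁻¹B + D.
Characteristic polynomial det(sI - A) = s^2 + 5.7*s + 6.02.
Numerator from C·adj(sI-A)·B + D·det(sI-A) = 0.25*s - 0.05.
P(s) = (0.25*s - 0.05)/(s^2 + 5.7*s + 6.02)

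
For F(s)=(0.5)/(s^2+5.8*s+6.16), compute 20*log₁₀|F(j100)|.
Substitute s = j*100: F(j100) = -4.98629e-05 - 2.89383e-06j.
|F(j100)| = sqrt(Re² + Im²) = 4.995e-05.
20*log₁₀(4.995e-05) = -86.03 dB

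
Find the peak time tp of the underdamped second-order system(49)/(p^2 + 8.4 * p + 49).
Standard form: ωn²/(p²+2ζωn·p+ωn²) → ωn = 7, ζ = 0.6.
ωd = ωn·√(1-ζ²) = 7·√(1-0.6²) = 5.6.
tp = π/ωd = π/5.6 = 0.561 s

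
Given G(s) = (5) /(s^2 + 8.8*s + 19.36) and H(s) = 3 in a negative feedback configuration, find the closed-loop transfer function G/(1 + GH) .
Closed-loop T = G/(1+GH).
Numerator: G_num * H_den = 5.
Denominator: G_den * H_den + G_num * H_num = (s^2 + 8.8*s + 19.36) + (15) = s^2 + 8.8*s + 34.36.
T(s) = (5)/(s^2 + 8.8*s + 34.36)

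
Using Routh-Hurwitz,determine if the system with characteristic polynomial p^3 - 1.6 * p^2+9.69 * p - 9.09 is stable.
Routh array:
p^3: [1, 9.69]; p^2: [-1.6, -9.09]; p^1: [4.00875]; p^0: [-9.09]
First column: [1, -1.6, 4.00875, -9.09]. Sign changes = 3.
No, unstable (3 RHP root(s))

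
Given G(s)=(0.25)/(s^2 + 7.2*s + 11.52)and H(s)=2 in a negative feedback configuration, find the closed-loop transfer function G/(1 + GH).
Closed-loop T = G/(1+GH).
Numerator: G_num * H_den = 0.25.
Denominator: G_den * H_den + G_num * H_num = (s^2 + 7.2*s + 11.52) + (0.5) = s^2 + 7.2*s + 12.02.
T(s) = (0.25)/(s^2 + 7.2*s + 12.02)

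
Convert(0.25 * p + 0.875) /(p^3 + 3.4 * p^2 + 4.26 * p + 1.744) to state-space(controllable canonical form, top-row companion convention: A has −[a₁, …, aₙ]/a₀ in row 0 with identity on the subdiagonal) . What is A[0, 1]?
Reachable canonical form for den = p^3 + 3.4*p^2 + 4.26*p + 1.744: top row of A = -[a₁,a₂,...,aₙ]/a₀, ones on the subdiagonal, zeros elsewhere.
A = [[-3.4, -4.26, -1.744], [1, 0, 0], [0, 1, 0]].
A[0,1] = -4.26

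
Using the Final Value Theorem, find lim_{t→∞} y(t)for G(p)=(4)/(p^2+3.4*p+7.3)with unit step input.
FVT: lim_{t→∞} y(t) = lim_{p→0} p*Y(p) where Y(p) = G(p)/p.
= lim_{p→0} G(p) = G(0) = num(0)/den(0) = 4/7.3 = 0.5479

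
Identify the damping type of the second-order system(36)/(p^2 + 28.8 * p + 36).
Standard form: ωn²/(p²+2ζωn·p+ωn²) gives ωn=6, ζ=2.4.
Overdamped (ζ = 2.4 > 1)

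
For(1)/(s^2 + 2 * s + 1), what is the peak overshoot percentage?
Standard form: ωn²/(s²+2ζωn·s+ωn²) → ωn = 1, ζ = 1.
ζ ≥ 1, so the response is non-oscillatory: peak overshoot = 0%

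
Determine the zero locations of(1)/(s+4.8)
Numerator is a nonzero constant (1) → Zeros: none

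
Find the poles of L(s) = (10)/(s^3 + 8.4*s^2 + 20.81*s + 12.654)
Set denominator = 0: s^3 + 8.4*s^2 + 20.81*s + 12.654 = (s + 3.8)(s + 0.9)(s + 3.7) = 0 → Poles: -0.9, -3.7, -3.8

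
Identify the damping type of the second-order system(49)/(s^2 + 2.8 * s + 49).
Standard form: ωn²/(s²+2ζωn·s+ωn²) gives ωn=7, ζ=0.2.
Underdamped (ζ = 0.2 < 1)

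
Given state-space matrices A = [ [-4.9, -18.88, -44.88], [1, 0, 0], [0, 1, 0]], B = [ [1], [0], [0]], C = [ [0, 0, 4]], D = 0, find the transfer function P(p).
P(p) = C(pI - A)⁻¹B + D.
Characteristic polynomial det(pI - A) = p^3 + 4.9*p^2 + 18.88*p + 44.88.
Numerator from C·adj(pI-A)·B + D·det(pI-A) = 4.
P(p) = (4)/(p^3 + 4.9*p^2 + 18.88*p + 44.88)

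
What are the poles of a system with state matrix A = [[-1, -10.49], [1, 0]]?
Eigenvalues solve det(λI - A) = 0.
Characteristic polynomial: λ^2 + λ + 10.49 = 0.
Roots: -0.5 + 3.2j, -0.5 - 3.2j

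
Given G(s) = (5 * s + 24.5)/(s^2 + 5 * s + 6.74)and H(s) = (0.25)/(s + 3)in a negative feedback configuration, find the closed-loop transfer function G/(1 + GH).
Closed-loop T = G/(1+GH).
Numerator: G_num * H_den = 5*s^2 + 39.5*s + 73.5.
Denominator: G_den * H_den + G_num * H_num = (s^3 + 8*s^2 + 21.74*s + 20.22) + (1.25*s + 6.125) = s^3 + 8*s^2 + 22.99*s + 26.345.
T(s) = (5*s^2 + 39.5*s + 73.5)/(s^3 + 8*s^2 + 22.99*s + 26.345)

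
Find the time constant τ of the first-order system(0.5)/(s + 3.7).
First-order system: τ = -1/pole. Pole = -3.7. τ = -1/(-3.7) = 0.2703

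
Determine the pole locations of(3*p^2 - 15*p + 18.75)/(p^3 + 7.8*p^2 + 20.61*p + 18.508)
Set denominator = 0: p^3 + 7.8*p^2 + 20.61*p + 18.508 = (p + 2.8)(p^2 + 5*p + 6.61) = 0 → Poles: -2.5 + 0.6j, -2.5 - 0.6j, -2.8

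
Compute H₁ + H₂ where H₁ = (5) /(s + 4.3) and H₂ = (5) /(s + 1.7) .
Parallel: H = H₁ + H₂ = (n₁·d₂ + n₂·d₁)/(d₁·d₂).
n₁·d₂ = 5*s + 8.5. n₂·d₁ = 5*s + 21.5. Sum = 10*s + 30. d₁·d₂ = s^2 + 6*s + 7.31.
H(s) = (10*s + 30)/(s^2 + 6*s + 7.31)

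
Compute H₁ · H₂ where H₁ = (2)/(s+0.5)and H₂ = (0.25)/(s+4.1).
Series: H = H₁ · H₂ = (n₁·n₂)/(d₁·d₂).
Num: n₁·n₂ = 0.5. Den: d₁·d₂ = s^2 + 4.6*s + 2.05.
H(s) = (0.5)/(s^2 + 4.6*s + 2.05)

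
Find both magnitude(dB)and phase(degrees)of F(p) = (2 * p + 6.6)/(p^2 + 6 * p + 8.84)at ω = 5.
Substitute p = j*5: F(j5) = 0.166511 - 0.309694j.
|F| = 20*log₁₀(sqrt(Re²+Im²)) = -9.08 dB.
∠F = atan2(Im, Re) = -61.73°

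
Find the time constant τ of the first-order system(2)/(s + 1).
First-order system: τ = -1/pole. Pole = -1. τ = -1/(-1) = 1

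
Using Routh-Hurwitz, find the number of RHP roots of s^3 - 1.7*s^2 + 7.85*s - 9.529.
Routh array:
s^3: [1, 7.85]; s^2: [-1.7, -9.529]; s^1: [2.24471]; s^0: [-9.529]
First column: [1, -1.7, 2.24471, -9.529]. Sign changes = RHP roots = 3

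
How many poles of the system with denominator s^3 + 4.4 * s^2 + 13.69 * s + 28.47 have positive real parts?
s^3 + 4.4*s^2 + 13.69*s + 28.47 = (s + 3)(s^2 + 1.4*s + 9.49). Poles: -0.7 + 3j, -0.7 - 3j, -3. RHP poles (Re>0): 0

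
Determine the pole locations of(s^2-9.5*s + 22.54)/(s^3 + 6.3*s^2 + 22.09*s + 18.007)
Set denominator = 0: s^3 + 6.3*s^2 + 22.09*s + 18.007 = (s + 1.1)(s^2 + 5.2*s + 16.37) = 0 → Poles: -1.1, -2.6 + 3.1j, -2.6 - 3.1j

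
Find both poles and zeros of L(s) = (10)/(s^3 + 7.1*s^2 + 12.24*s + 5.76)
Set denominator = 0: s^3 + 7.1*s^2 + 12.24*s + 5.76 = (s + 0.8)(s + 1.5)(s + 4.8) = 0 → Poles: -0.8, -1.5, -4.8
Numerator is a nonzero constant (10) → Zeros: none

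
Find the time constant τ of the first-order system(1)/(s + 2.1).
First-order system: τ = -1/pole. Pole = -2.1. τ = -1/(-2.1) = 0.4762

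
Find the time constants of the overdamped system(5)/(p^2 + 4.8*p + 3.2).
Overdamped: real poles at -4, -0.8. τ = -1/pole → τ₁ = 0.25, τ₂ = 1.25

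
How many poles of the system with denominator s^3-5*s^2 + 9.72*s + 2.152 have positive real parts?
s^3 - 5*s^2 + 9.72*s + 2.152 = (s + 0.2)(s^2 - 5.2*s + 10.76). Poles: -0.2, 2.6 + 2j, 2.6 - 2j. RHP poles (Re>0): 2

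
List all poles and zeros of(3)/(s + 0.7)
Set denominator = 0: s + 0.7 = 0 → Poles: -0.7
Numerator is a nonzero constant (3) → Zeros: none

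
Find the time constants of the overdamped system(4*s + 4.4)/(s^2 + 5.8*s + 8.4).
Overdamped: real poles at -3, -2.8. τ = -1/pole → τ₁ = 0.3333, τ₂ = 0.3571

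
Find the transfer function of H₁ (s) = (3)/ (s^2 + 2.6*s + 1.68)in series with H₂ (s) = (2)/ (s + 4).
Series: H = H₁ · H₂ = (n₁·n₂)/(d₁·d₂).
Num: n₁·n₂ = 6. Den: d₁·d₂ = s^3 + 6.6*s^2 + 12.08*s + 6.72.
H(s) = (6)/(s^3 + 6.6*s^2 + 12.08*s + 6.72)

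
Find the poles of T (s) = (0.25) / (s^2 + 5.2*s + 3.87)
Set denominator = 0: s^2 + 5.2*s + 3.87 = (s + 4.3)(s + 0.9) = 0 → Poles: -0.9, -4.3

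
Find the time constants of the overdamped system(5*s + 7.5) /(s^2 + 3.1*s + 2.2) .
Overdamped: real poles at -1.1, -2. τ = -1/pole → τ₁ = 0.9091, τ₂ = 0.5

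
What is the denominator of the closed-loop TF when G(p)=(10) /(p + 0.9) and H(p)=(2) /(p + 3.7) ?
Characteristic poly = G_den * H_den + G_num * H_num = (p^2 + 4.6*p + 3.33) + (20) = p^2 + 4.6*p + 23.33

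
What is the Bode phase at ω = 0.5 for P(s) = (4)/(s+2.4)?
Substitute s = j*0.5: P(j0.5) = 1.59734 - 0.332779j.
∠P(j0.5) = atan2(Im, Re) = atan2(-0.332779, 1.59734) = -11.77°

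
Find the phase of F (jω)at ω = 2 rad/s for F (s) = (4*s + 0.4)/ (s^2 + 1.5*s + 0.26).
Substitute s = j*2: F(j2) = 0.978963 - 1.35377j.
∠F(j2) = atan2(Im, Re) = atan2(-1.35377, 0.978963) = -54.13°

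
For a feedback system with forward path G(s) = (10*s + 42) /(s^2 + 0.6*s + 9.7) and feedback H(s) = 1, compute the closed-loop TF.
Closed-loop T = G/(1+GH).
Numerator: G_num * H_den = 10*s + 42.
Denominator: G_den * H_den + G_num * H_num = (s^2 + 0.6*s + 9.7) + (10*s + 42) = s^2 + 10.6*s + 51.7.
T(s) = (10*s + 42)/(s^2 + 10.6*s + 51.7)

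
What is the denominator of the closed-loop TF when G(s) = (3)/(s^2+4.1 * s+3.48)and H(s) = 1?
Characteristic poly = G_den * H_den + G_num * H_num = (s^2 + 4.1*s + 3.48) + (3) = s^2 + 4.1*s + 6.48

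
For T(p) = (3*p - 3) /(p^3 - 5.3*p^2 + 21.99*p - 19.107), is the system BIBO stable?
Denominator: p^3 - 5.3*p^2 + 21.99*p - 19.107 = (p - 1.1)(p^2 - 4.2*p + 17.37). Poles: 1.1, 2.1 + 3.6j, 2.1 - 3.6j. All Re(p)<0: No (unstable)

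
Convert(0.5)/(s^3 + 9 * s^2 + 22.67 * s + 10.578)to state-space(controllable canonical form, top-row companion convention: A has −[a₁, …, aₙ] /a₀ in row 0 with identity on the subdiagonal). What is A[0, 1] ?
Reachable canonical form for den = s^3 + 9*s^2 + 22.67*s + 10.578: top row of A = -[a₁,a₂,...,aₙ]/a₀, ones on the subdiagonal, zeros elsewhere.
A = [[-9, -22.67, -10.578], [1, 0, 0], [0, 1, 0]].
A[0,1] = -22.67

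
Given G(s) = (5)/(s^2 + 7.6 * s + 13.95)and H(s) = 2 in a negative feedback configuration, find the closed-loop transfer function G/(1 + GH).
Closed-loop T = G/(1+GH).
Numerator: G_num * H_den = 5.
Denominator: G_den * H_den + G_num * H_num = (s^2 + 7.6*s + 13.95) + (10) = s^2 + 7.6*s + 23.95.
T(s) = (5)/(s^2 + 7.6*s + 23.95)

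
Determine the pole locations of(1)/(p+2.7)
Set denominator = 0: p + 2.7 = 0 → Poles: -2.7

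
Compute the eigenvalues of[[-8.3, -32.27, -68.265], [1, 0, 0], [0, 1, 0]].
Eigenvalues solve det(λI - A) = 0.
Characteristic polynomial: λ^3 + 8.3*λ^2 + 32.27*λ + 68.265 = 0.
Factor: (λ + 4.5)(λ^2 + 3.8*λ + 15.17) = 0.
Roots: -1.9 + 3.4j, -1.9 - 3.4j, -4.5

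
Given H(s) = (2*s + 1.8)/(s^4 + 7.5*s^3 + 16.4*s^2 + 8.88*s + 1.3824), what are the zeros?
Set numerator = 0: 2*s + 1.8 = 0 → Zeros: -0.9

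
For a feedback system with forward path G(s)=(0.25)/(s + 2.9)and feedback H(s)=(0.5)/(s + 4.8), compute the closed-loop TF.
Closed-loop T = G/(1+GH).
Numerator: G_num * H_den = 0.25*s + 1.2.
Denominator: G_den * H_den + G_num * H_num = (s^2 + 7.7*s + 13.92) + (0.125) = s^2 + 7.7*s + 14.045.
T(s) = (0.25*s + 1.2)/(s^2 + 7.7*s + 14.045)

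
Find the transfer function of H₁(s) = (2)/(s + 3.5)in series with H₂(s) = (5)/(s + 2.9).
Series: H = H₁ · H₂ = (n₁·n₂)/(d₁·d₂).
Num: n₁·n₂ = 10. Den: d₁·d₂ = s^2 + 6.4*s + 10.15.
H(s) = (10)/(s^2 + 6.4*s + 10.15)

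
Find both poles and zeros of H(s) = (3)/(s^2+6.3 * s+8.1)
Set denominator = 0: s^2 + 6.3*s + 8.1 = (s + 4.5)(s + 1.8) = 0 → Poles: -1.8, -4.5
Numerator is a nonzero constant (3) → Zeros: none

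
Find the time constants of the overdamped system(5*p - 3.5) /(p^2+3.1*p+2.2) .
Overdamped: real poles at -1.1, -2. τ = -1/pole → τ₁ = 0.9091, τ₂ = 0.5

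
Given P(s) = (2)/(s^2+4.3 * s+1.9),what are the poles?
Set denominator = 0: s^2 + 4.3*s + 1.9 = (s + 0.5)(s + 3.8) = 0 → Poles: -0.5, -3.8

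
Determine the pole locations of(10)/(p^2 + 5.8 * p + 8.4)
Set denominator = 0: p^2 + 5.8*p + 8.4 = (p + 3)(p + 2.8) = 0 → Poles: -2.8, -3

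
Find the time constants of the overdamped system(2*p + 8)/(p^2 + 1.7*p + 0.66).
Overdamped: real poles at -1.1, -0.6. τ = -1/pole → τ₁ = 0.9091, τ₂ = 1.667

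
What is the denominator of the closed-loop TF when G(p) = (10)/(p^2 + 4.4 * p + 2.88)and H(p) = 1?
Characteristic poly = G_den * H_den + G_num * H_num = (p^2 + 4.4*p + 2.88) + (10) = p^2 + 4.4*p + 12.88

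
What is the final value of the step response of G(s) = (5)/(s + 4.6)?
FVT: lim_{t→∞} y(t) = lim_{s→0} s*Y(s) where Y(s) = G(s)/s.
= lim_{s→0} G(s) = G(0) = num(0)/den(0) = 5/4.6 = 1.087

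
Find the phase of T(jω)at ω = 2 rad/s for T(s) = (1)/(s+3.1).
Substitute s = j*2: T(j2) = 0.227774 - 0.146951j.
∠T(j2) = atan2(Im, Re) = atan2(-0.146951, 0.227774) = -32.83°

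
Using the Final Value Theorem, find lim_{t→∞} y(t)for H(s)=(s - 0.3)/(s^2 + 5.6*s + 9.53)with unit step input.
FVT: lim_{t→∞} y(t) = lim_{s→0} s*Y(s) where Y(s) = H(s)/s.
= lim_{s→0} H(s) = H(0) = num(0)/den(0) = -0.3/9.53 = -0.03148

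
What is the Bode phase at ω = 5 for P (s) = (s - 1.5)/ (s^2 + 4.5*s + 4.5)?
Substitute s = j*5: P(j5) = 0.154614 - 0.074204j.
∠P(j5) = atan2(Im, Re) = atan2(-0.074204, 0.154614) = -25.64°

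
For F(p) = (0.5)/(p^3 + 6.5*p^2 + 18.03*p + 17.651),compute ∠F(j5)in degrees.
Substitute p = j*5: F(j5) = -0.00326299 + 0.00078506j.
∠F(j5) = atan2(Im, Re) = atan2(0.00078506, -0.00326299) = 166.47° (principal value).
Summing the individual angle contributions Σ∠(j5 − zᵢ) − Σ∠(j5 − pₖ) over the 0 zero(s) and 3 pole(s), each followed continuously from ω = 0 (DC phase referenced to (−180°, 180°]), gives -193.53°, i.e. the principal value - 360°. Continuous Bode phase = -193.53°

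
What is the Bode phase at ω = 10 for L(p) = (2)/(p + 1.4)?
Substitute p = j*10: L(j10) = 0.0274617 - 0.196155j.
∠L(j10) = atan2(Im, Re) = atan2(-0.196155, 0.0274617) = -82.03°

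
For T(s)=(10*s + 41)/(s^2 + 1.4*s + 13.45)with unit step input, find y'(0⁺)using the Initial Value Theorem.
IVT: y'(0⁺) = lim_{s→∞} s²·Y(s) = lim_{s→∞} s·T(s).
deg(num) = 1, deg(den) = 2, relative degree = 1, so s·T(s) → (leading num)/(leading den) = 10/1 = 10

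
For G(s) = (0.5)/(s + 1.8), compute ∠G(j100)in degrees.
Substitute s = j*100: G(j100) = 8.99708e-05 - 0.00499838j.
∠G(j100) = atan2(Im, Re) = atan2(-0.00499838, 8.99708e-05) = -88.97°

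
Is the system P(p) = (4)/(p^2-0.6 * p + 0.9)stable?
Denominator: p^2 - 0.6*p + 0.9. Poles: 0.3 + 0.9j, 0.3 - 0.9j. All Re(p)<0: No (unstable)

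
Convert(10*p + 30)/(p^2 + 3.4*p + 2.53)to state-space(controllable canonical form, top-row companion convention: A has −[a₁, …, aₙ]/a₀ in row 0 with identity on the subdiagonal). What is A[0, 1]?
Reachable canonical form for den = p^2 + 3.4*p + 2.53: top row of A = -[a₁,a₂,...,aₙ]/a₀, ones on the subdiagonal, zeros elsewhere.
A = [[-3.4, -2.53], [1, 0]].
A[0,1] = -2.53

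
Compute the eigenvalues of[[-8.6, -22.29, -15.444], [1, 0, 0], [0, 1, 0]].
Eigenvalues solve det(λI - A) = 0.
Characteristic polynomial: λ^3 + 8.6*λ^2 + 22.29*λ + 15.444 = 0.
Factor: (λ + 3.6)(λ + 3.9)(λ + 1.1) = 0.
Roots: -1.1, -3.6, -3.9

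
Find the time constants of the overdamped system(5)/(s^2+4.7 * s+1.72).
Overdamped: real poles at -0.4, -4.3. τ = -1/pole → τ₁ = 2.5, τ₂ = 0.2326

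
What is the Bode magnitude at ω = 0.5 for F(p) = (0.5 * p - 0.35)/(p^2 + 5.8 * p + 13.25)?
Substitute p = j*0.5: F(j0.5) = -0.0215602 + 0.0240404j.
|F(j0.5)| = sqrt(Re² + Im²) = 0.03229.
20*log₁₀(0.03229) = -29.82 dB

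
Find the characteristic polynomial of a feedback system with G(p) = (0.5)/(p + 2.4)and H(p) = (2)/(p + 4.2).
Characteristic poly = G_den * H_den + G_num * H_num = (p^2 + 6.6*p + 10.08) + (1) = p^2 + 6.6*p + 11.08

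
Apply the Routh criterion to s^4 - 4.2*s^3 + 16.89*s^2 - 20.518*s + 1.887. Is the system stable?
Routh array:
s^4: [1, 16.89, 1.887]; s^3: [-4.2, -20.518]; s^2: [12.0048, 1.887]; s^1: [-19.8578]; s^0: [1.887]
First column: [1, -4.2, 12.0048, -19.8578, 1.887]. Sign changes = 4.
No, unstable (4 RHP root(s))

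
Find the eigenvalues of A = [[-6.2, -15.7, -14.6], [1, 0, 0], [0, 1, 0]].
Eigenvalues solve det(λI - A) = 0.
Characteristic polynomial: λ^3 + 6.2*λ^2 + 15.7*λ + 14.6 = 0.
Factor: (λ + 2)(λ^2 + 4.2*λ + 7.3) = 0.
Roots: -2, -2.1 + 1.7j, -2.1 - 1.7j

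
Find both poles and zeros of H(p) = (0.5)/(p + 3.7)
Set denominator = 0: p + 3.7 = 0 → Poles: -3.7
Numerator is a nonzero constant (0.5) → Zeros: none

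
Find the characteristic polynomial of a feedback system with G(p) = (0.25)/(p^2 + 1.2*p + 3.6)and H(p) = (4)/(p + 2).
Characteristic poly = G_den * H_den + G_num * H_num = (p^3 + 3.2*p^2 + 6*p + 7.2) + (1) = p^3 + 3.2*p^2 + 6*p + 8.2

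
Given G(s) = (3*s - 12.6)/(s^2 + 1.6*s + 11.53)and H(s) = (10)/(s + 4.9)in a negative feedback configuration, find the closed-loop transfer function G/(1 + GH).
Closed-loop T = G/(1+GH).
Numerator: G_num * H_den = 3*s^2 + 2.1*s - 61.74.
Denominator: G_den * H_den + G_num * H_num = (s^3 + 6.5*s^2 + 19.37*s + 56.497) + (30*s - 126) = s^3 + 6.5*s^2 + 49.37*s - 69.503.
T(s) = (3*s^2 + 2.1*s - 61.74)/(s^3 + 6.5*s^2 + 49.37*s - 69.503)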